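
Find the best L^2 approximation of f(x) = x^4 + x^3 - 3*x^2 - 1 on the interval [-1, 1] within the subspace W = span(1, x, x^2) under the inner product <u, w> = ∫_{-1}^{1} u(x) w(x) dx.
g(x) = -15*x^2/7 + 3*x/5 - 38/35

The best approximation g ∈ W is the orthogonal projection of f onto W. Writing g = a_0 + a_1 x + a_2 x^2, the coefficients solve the normal equations G · a = b where
  G_{ij} = <φ_i, φ_j> and b_i = <f, φ_i>, with φ_0 = 1, φ_1 = x, φ_2 = x^2.
G =
  [2, 0, 2/3]
  [0, 2/3, 0]
  [2/3, 0, 2/5],
b = (-18/5, 2/5, -166/105).
Solving gives a_0 = -38/35, a_1 = 3/5, a_2 = -15/7, so
  g(x) = -15*x^2/7 + 3*x/5 - 38/35.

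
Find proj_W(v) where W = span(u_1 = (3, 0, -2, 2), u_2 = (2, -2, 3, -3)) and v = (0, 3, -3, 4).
proj_W(v) = (-72/203, 375/203, -1529/406, 1529/406)

Set up U = [u_1 | ... | u_2] ∈ R^(4×2). The projector onto W = col(U) is P = U (U^T U)^(-1) U^T.
Compute U^T U =
  [17, -6]
  [-6, 26],
and U^T v = (14, -27).
Solve U^T U · c = U^T v for the coefficients: c = (101/203, -375/406). The projection is proj_W(v) = U c.
Check: (v - proj_W(v)) · u_1 = 0  (should be 0).
Check: (v - proj_W(v)) · u_2 = 0  (should be 0).
Result: proj_W(v) = (-72/203, 375/203, -1529/406, 1529/406).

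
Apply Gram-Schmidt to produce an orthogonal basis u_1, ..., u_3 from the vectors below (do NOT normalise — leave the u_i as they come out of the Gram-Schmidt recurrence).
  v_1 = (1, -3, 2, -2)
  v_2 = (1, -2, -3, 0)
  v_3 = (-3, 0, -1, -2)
Orthogonal basis:
  u_1 = (1, -3, 2, -2)
  u_2 = (17/18, -11/6, -28/9, 1/9)
  u_3 = (-740/251, -40/251, -220/251, -530/251)

Apply the Gram-Schmidt recurrence
  u_1 = v_1
  u_i = v_i − Σ_{j<i} ((v_i · u_j) / (u_j · u_j)) · u_j.

Step by step this gives:
  u_1 = (1, -3, 2, -2)
  u_2 = (17/18, -11/6, -28/9, 1/9)
  u_3 = (-740/251, -40/251, -220/251, -530/251)

Orthogonality check:
  u_2 · u_1 = 0 (should be 0)
  u_3 · u_1 = 0 (should be 0)
  u_3 · u_2 = 0 (should be 0)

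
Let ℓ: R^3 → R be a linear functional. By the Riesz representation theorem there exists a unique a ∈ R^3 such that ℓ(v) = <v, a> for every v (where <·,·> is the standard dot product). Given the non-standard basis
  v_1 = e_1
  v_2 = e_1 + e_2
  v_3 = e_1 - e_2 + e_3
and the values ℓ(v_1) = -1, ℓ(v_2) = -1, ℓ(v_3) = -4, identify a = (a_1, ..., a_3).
a = (-1, 0, -3)

Write a = (a_1, ..., a_3) in the standard basis. For each basis vector v_i, ℓ(v_i) = <v_i, a> is a linear equation in the a_j's. Collect the n equations into a matrix system V a = ℓ, where row i of V is v_i (expressed in the standard basis). Since V is invertible (lower-triangular with 1s on the diagonal, up to permutation), solve by back-substitution:
  V =
[[1, 0, 0],
 [1, 1, 0],
 [1, -1, 1]]
  V a = (-1, -1, -4)
Solving gives a = (-1, 0, -3).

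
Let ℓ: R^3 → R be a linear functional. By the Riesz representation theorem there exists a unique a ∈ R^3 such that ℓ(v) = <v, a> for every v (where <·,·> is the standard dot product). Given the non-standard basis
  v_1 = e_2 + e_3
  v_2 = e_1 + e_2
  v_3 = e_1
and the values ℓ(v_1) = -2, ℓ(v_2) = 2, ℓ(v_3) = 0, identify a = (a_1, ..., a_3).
a = (0, 2, -4)

Write a = (a_1, ..., a_3) in the standard basis. For each basis vector v_i, ℓ(v_i) = <v_i, a> is a linear equation in the a_j's. Collect the n equations into a matrix system V a = ℓ, where row i of V is v_i (expressed in the standard basis). Since V is invertible (lower-triangular with 1s on the diagonal, up to permutation), solve by back-substitution:
  V =
[[0, 1, 1],
 [1, 1, 0],
 [1, 0, 0]]
  V a = (-2, 2, 0)
Solving gives a = (0, 2, -4).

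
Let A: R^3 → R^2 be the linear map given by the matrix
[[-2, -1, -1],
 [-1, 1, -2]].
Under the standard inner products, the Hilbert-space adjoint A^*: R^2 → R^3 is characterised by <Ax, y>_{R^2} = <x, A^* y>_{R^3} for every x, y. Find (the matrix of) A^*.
A^* = A^T =
[[-2, -1],
 [-1, 1],
 [-1, -2]]

For real matrices with standard dot products, the defining identity <Ax, y> = <x, A^* y> gives (Ax)^T y = x^T (A^*) y, i.e. x^T A^T y = x^T (A^*) y. Since this holds for all x, y, we must have A^* = A^T. Therefore
A^* =
[[-2, -1],
 [-1, 1],
 [-1, -2]].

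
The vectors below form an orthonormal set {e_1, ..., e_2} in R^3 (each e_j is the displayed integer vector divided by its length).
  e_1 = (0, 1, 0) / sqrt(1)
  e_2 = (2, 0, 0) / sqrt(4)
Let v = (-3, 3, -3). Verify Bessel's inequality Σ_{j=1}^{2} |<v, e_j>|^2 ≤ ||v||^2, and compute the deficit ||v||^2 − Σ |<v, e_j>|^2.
Σ |<v, e_j>|^2 = 18; ||v||^2 = 27; deficit = 9

Write each e_j = u_j / sqrt(<u_j, u_j>) where u_j is the displayed integer vector. Then <v, e_j> = <v, u_j> / sqrt(<u_j, u_j>), so |<v, e_j>|^2 = <v, u_j>^2 / <u_j, u_j>.
Coefficients: <v, e_1> = 3/sqrt(1), <v, e_2> = -6/sqrt(4).
Square and sum: Σ |<v, e_j>|^2 = 18.
Compute ||v||^2 = v·v = 27.
Deficit = 27 − 18 = 9 ≥ 0, confirming Bessel's inequality. (The deficit equals ||v − Σ <v,e_j> e_j||^2, the squared distance from v to span{e_j}.)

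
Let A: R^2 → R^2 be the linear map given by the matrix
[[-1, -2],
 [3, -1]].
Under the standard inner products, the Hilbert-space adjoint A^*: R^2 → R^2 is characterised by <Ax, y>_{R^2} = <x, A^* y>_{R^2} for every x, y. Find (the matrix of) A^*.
A^* = A^T =
[[-1, 3],
 [-2, -1]]

For real matrices with standard dot products, the defining identity <Ax, y> = <x, A^* y> gives (Ax)^T y = x^T (A^*) y, i.e. x^T A^T y = x^T (A^*) y. Since this holds for all x, y, we must have A^* = A^T. Therefore
A^* =
[[-1, 3],
 [-2, -1]].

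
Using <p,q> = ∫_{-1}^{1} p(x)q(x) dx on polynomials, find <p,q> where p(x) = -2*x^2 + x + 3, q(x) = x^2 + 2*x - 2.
<p,q> = -34/5

Expand the product: p(x)·q(x) = -2*x^4 - 3*x^3 + 9*x^2 + 4*x - 6.
∫_{-1}^{1} of each monomial x^k gives [2/(k+1) if k even, 0 if k odd]. Integrating term-by-term (or equivalently evaluating the antiderivative F(x) = -2*x^5/5 - 3*x^4/4 + 3*x^3 + 2*x^2 - 6*x at the endpoints):
  F(1) − F(−1) = -43/20 − (93/20) = -34/5.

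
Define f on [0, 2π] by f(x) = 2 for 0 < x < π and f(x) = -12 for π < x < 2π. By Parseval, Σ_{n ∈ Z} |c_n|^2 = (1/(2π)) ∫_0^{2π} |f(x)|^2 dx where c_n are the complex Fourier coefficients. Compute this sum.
Σ |c_n|^2 = 74

Parseval equates the L^2 energy of f (normalised by 1/(2π)) with the ℓ^2 sum of its Fourier coefficients: (1/(2π)) ∫_0^{2π} |f|^2 = Σ |c_n|^2.
Compute the left side: (1/(2π)) [∫_0^π 2^2 dx + ∫_π^{2π} (-12)^2 dx] = (1/(2π)) · (4π + 144π) = (4 + 144)/2 = 74.
So Σ_{n ∈ Z} |c_n|^2 = 74.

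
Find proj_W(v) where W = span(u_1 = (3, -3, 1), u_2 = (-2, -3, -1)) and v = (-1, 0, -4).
proj_W(v) = (-293/131, -27/131, -119/131)

Set up U = [u_1 | ... | u_2] ∈ R^(3×2). The projector onto W = col(U) is P = U (U^T U)^(-1) U^T.
Compute U^T U =
  [19, 2]
  [2, 14],
and U^T v = (-7, 6).
Solve U^T U · c = U^T v for the coefficients: c = (-55/131, 64/131). The projection is proj_W(v) = U c.
Check: (v - proj_W(v)) · u_1 = 0  (should be 0).
Check: (v - proj_W(v)) · u_2 = 0  (should be 0).
Result: proj_W(v) = (-293/131, -27/131, -119/131).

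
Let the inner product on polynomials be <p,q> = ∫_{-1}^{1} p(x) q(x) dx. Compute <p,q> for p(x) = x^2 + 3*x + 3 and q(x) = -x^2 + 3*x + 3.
<p,q> = 118/5

Expand the product: p(x)·q(x) = -x^4 + 9*x^2 + 18*x + 9.
∫_{-1}^{1} of each monomial x^k gives [2/(k+1) if k even, 0 if k odd]. Integrating term-by-term (or equivalently evaluating the antiderivative F(x) = -x^5/5 + 3*x^3 + 9*x^2 + 9*x at the endpoints):
  F(1) − F(−1) = 104/5 − (-14/5) = 118/5.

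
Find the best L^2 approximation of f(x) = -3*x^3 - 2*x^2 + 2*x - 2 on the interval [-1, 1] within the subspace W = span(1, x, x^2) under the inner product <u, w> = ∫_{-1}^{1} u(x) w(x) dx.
g(x) = -2*x^2 + x/5 - 2

The best approximation g ∈ W is the orthogonal projection of f onto W. Writing g = a_0 + a_1 x + a_2 x^2, the coefficients solve the normal equations G · a = b where
  G_{ij} = <φ_i, φ_j> and b_i = <f, φ_i>, with φ_0 = 1, φ_1 = x, φ_2 = x^2.
G =
  [2, 0, 2/3]
  [0, 2/3, 0]
  [2/3, 0, 2/5],
b = (-16/3, 2/15, -32/15).
Solving gives a_0 = -2, a_1 = 1/5, a_2 = -2, so
  g(x) = -2*x^2 + x/5 - 2.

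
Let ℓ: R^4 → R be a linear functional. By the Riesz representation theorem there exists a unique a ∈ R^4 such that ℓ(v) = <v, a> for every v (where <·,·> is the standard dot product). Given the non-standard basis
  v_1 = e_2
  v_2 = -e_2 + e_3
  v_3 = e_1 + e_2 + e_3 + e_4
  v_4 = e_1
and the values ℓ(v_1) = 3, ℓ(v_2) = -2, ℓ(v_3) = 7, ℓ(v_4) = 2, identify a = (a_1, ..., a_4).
a = (2, 3, 1, 1)

Write a = (a_1, ..., a_4) in the standard basis. For each basis vector v_i, ℓ(v_i) = <v_i, a> is a linear equation in the a_j's. Collect the n equations into a matrix system V a = ℓ, where row i of V is v_i (expressed in the standard basis). Since V is invertible (lower-triangular with 1s on the diagonal, up to permutation), solve by back-substitution:
  V =
[[0, 1, 0, 0],
 [0, -1, 1, 0],
 [1, 1, 1, 1],
 [1, 0, 0, 0]]
  V a = (3, -2, 7, 2)
Solving gives a = (2, 3, 1, 1).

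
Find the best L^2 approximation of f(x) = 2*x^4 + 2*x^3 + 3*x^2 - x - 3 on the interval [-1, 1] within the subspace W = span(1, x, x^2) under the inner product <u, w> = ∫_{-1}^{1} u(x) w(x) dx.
g(x) = 33*x^2/7 + x/5 - 111/35

The best approximation g ∈ W is the orthogonal projection of f onto W. Writing g = a_0 + a_1 x + a_2 x^2, the coefficients solve the normal equations G · a = b where
  G_{ij} = <φ_i, φ_j> and b_i = <f, φ_i>, with φ_0 = 1, φ_1 = x, φ_2 = x^2.
G =
  [2, 0, 2/3]
  [0, 2/3, 0]
  [2/3, 0, 2/5],
b = (-16/5, 2/15, -8/35).
Solving gives a_0 = -111/35, a_1 = 1/5, a_2 = 33/7, so
  g(x) = 33*x^2/7 + x/5 - 111/35.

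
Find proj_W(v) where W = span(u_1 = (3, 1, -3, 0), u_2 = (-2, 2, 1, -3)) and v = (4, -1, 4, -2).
proj_W(v) = (-40/293, -32/293, 47/293, 21/293)

Set up U = [u_1 | ... | u_2] ∈ R^(4×2). The projector onto W = col(U) is P = U (U^T U)^(-1) U^T.
Compute U^T U =
  [19, -7]
  [-7, 18],
and U^T v = (-1, 0).
Solve U^T U · c = U^T v for the coefficients: c = (-18/293, -7/293). The projection is proj_W(v) = U c.
Check: (v - proj_W(v)) · u_1 = 0  (should be 0).
Check: (v - proj_W(v)) · u_2 = 0  (should be 0).
Result: proj_W(v) = (-40/293, -32/293, 47/293, 21/293).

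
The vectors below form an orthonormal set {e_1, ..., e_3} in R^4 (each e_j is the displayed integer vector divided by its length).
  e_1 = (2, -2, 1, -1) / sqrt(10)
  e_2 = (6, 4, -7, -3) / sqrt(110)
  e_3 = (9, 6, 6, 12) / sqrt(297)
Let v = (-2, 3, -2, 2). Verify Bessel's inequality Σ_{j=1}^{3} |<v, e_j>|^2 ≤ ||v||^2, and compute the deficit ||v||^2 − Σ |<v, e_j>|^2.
Σ |<v, e_j>|^2 = 62/3; ||v||^2 = 21; deficit = 1/3

Write each e_j = u_j / sqrt(<u_j, u_j>) where u_j is the displayed integer vector. Then <v, e_j> = <v, u_j> / sqrt(<u_j, u_j>), so |<v, e_j>|^2 = <v, u_j>^2 / <u_j, u_j>.
Coefficients: <v, e_1> = -14/sqrt(10), <v, e_2> = 8/sqrt(110), <v, e_3> = 12/sqrt(297).
Square and sum: Σ |<v, e_j>|^2 = 62/3.
Compute ||v||^2 = v·v = 21.
Deficit = 21 − 62/3 = 1/3 ≥ 0, confirming Bessel's inequality. (The deficit equals ||v − Σ <v,e_j> e_j||^2, the squared distance from v to span{e_j}.)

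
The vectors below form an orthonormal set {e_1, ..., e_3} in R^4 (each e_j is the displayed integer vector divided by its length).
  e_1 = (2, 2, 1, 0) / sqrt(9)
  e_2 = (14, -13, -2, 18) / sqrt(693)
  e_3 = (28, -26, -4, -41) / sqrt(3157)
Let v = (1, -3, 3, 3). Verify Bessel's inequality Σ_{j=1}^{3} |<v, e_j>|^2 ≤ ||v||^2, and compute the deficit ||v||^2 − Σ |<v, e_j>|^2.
Σ |<v, e_j>|^2 = 619/41; ||v||^2 = 28; deficit = 529/41

Write each e_j = u_j / sqrt(<u_j, u_j>) where u_j is the displayed integer vector. Then <v, e_j> = <v, u_j> / sqrt(<u_j, u_j>), so |<v, e_j>|^2 = <v, u_j>^2 / <u_j, u_j>.
Coefficients: <v, e_1> = -1/sqrt(9), <v, e_2> = 101/sqrt(693), <v, e_3> = -29/sqrt(3157).
Square and sum: Σ |<v, e_j>|^2 = 619/41.
Compute ||v||^2 = v·v = 28.
Deficit = 28 − 619/41 = 529/41 ≥ 0, confirming Bessel's inequality. (The deficit equals ||v − Σ <v,e_j> e_j||^2, the squared distance from v to span{e_j}.)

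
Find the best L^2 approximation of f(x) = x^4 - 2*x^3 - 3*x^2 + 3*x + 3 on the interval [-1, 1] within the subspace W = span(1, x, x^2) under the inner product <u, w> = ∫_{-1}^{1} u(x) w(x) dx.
g(x) = -15*x^2/7 + 9*x/5 + 102/35

The best approximation g ∈ W is the orthogonal projection of f onto W. Writing g = a_0 + a_1 x + a_2 x^2, the coefficients solve the normal equations G · a = b where
  G_{ij} = <φ_i, φ_j> and b_i = <f, φ_i>, with φ_0 = 1, φ_1 = x, φ_2 = x^2.
G =
  [2, 0, 2/3]
  [0, 2/3, 0]
  [2/3, 0, 2/5],
b = (22/5, 6/5, 38/35).
Solving gives a_0 = 102/35, a_1 = 9/5, a_2 = -15/7, so
  g(x) = -15*x^2/7 + 9*x/5 + 102/35.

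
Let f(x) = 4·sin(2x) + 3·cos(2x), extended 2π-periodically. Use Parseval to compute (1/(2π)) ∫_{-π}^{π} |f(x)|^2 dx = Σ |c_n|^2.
Σ |c_n|^2 = 25/2

Expand |f|^2 and use orthogonality of {sin(nx), cos(mx)} on [-π, π]:
  ∫_{-π}^{π} sin(nx)^2 dx = π, ∫ cos(mx)^2 dx = π, and cross terms integrate to 0.
So ∫_{-π}^{π} f(x)^2 dx = 4^2 · π + 3^2 · π = (16 + 9)π.
Divide by 2π: (16 + 9)/2 = 25/2.
By Parseval, this equals Σ |c_n|^2.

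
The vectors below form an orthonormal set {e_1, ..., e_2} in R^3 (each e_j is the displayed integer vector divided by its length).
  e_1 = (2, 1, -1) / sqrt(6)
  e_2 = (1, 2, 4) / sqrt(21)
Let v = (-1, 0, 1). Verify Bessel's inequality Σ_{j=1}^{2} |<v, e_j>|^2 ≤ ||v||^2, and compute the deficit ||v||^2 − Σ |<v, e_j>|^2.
Σ |<v, e_j>|^2 = 27/14; ||v||^2 = 2; deficit = 1/14

Write each e_j = u_j / sqrt(<u_j, u_j>) where u_j is the displayed integer vector. Then <v, e_j> = <v, u_j> / sqrt(<u_j, u_j>), so |<v, e_j>|^2 = <v, u_j>^2 / <u_j, u_j>.
Coefficients: <v, e_1> = -3/sqrt(6), <v, e_2> = 3/sqrt(21).
Square and sum: Σ |<v, e_j>|^2 = 27/14.
Compute ||v||^2 = v·v = 2.
Deficit = 2 − 27/14 = 1/14 ≥ 0, confirming Bessel's inequality. (The deficit equals ||v − Σ <v,e_j> e_j||^2, the squared distance from v to span{e_j}.)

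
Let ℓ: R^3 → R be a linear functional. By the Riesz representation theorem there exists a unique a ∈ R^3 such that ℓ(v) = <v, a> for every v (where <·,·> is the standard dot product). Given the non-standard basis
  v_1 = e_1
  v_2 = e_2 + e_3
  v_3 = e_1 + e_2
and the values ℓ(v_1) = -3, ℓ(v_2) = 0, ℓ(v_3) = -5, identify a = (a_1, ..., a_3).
a = (-3, -2, 2)

Write a = (a_1, ..., a_3) in the standard basis. For each basis vector v_i, ℓ(v_i) = <v_i, a> is a linear equation in the a_j's. Collect the n equations into a matrix system V a = ℓ, where row i of V is v_i (expressed in the standard basis). Since V is invertible (lower-triangular with 1s on the diagonal, up to permutation), solve by back-substitution:
  V =
[[1, 0, 0],
 [0, 1, 1],
 [1, 1, 0]]
  V a = (-3, 0, -5)
Solving gives a = (-3, -2, 2).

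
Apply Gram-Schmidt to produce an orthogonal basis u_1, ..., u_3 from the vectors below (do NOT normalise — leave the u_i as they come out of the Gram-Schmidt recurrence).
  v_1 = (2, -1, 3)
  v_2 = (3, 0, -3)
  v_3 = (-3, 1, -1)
Orthogonal basis:
  u_1 = (2, -1, 3)
  u_2 = (24/7, -3/14, -33/14)
  u_3 = (1/27, 5/27, 1/27)

Apply the Gram-Schmidt recurrence
  u_1 = v_1
  u_i = v_i − Σ_{j<i} ((v_i · u_j) / (u_j · u_j)) · u_j.

Step by step this gives:
  u_1 = (2, -1, 3)
  u_2 = (24/7, -3/14, -33/14)
  u_3 = (1/27, 5/27, 1/27)

Orthogonality check:
  u_2 · u_1 = 0 (should be 0)
  u_3 · u_1 = 0 (should be 0)
  u_3 · u_2 = 0 (should be 0)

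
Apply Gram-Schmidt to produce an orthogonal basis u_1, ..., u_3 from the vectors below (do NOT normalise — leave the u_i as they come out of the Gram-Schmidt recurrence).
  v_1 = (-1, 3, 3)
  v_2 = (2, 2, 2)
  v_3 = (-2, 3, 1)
Orthogonal basis:
  u_1 = (-1, 3, 3)
  u_2 = (48/19, 8/19, 8/19)
  u_3 = (0, 1, -1)

Apply the Gram-Schmidt recurrence
  u_1 = v_1
  u_i = v_i − Σ_{j<i} ((v_i · u_j) / (u_j · u_j)) · u_j.

Step by step this gives:
  u_1 = (-1, 3, 3)
  u_2 = (48/19, 8/19, 8/19)
  u_3 = (0, 1, -1)

Orthogonality check:
  u_2 · u_1 = 0 (should be 0)
  u_3 · u_1 = 0 (should be 0)
  u_3 · u_2 = 0 (should be 0)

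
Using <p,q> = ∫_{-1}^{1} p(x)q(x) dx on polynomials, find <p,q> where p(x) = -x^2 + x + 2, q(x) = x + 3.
<p,q> = 32/3

Expand the product: p(x)·q(x) = -x^3 - 2*x^2 + 5*x + 6.
∫_{-1}^{1} of each monomial x^k gives [2/(k+1) if k even, 0 if k odd]. Integrating term-by-term (or equivalently evaluating the antiderivative F(x) = -x^4/4 - 2*x^3/3 + 5*x^2/2 + 6*x at the endpoints):
  F(1) − F(−1) = 91/12 − (-37/12) = 32/3.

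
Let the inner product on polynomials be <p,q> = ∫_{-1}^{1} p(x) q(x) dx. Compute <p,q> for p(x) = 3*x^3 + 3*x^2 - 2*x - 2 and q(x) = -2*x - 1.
<p,q> = 34/15

Expand the product: p(x)·q(x) = -6*x^4 - 9*x^3 + x^2 + 6*x + 2.
∫_{-1}^{1} of each monomial x^k gives [2/(k+1) if k even, 0 if k odd]. Integrating term-by-term (or equivalently evaluating the antiderivative F(x) = -6*x^5/5 - 9*x^4/4 + x^3/3 + 3*x^2 + 2*x at the endpoints):
  F(1) − F(−1) = 113/60 − (-23/60) = 34/15.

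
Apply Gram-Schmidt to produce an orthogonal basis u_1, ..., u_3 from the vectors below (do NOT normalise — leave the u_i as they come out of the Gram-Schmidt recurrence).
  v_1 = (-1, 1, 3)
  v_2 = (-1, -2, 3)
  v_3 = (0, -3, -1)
Orthogonal basis:
  u_1 = (-1, 1, 3)
  u_2 = (-3/11, -30/11, 9/11)
  u_3 = (-3/10, 0, -1/10)

Apply the Gram-Schmidt recurrence
  u_1 = v_1
  u_i = v_i − Σ_{j<i} ((v_i · u_j) / (u_j · u_j)) · u_j.

Step by step this gives:
  u_1 = (-1, 1, 3)
  u_2 = (-3/11, -30/11, 9/11)
  u_3 = (-3/10, 0, -1/10)

Orthogonality check:
  u_2 · u_1 = 0 (should be 0)
  u_3 · u_1 = 0 (should be 0)
  u_3 · u_2 = 0 (should be 0)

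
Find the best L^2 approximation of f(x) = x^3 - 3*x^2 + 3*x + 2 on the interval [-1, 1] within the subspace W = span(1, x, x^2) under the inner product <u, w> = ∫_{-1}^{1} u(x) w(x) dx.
g(x) = -3*x^2 + 18*x/5 + 2

The best approximation g ∈ W is the orthogonal projection of f onto W. Writing g = a_0 + a_1 x + a_2 x^2, the coefficients solve the normal equations G · a = b where
  G_{ij} = <φ_i, φ_j> and b_i = <f, φ_i>, with φ_0 = 1, φ_1 = x, φ_2 = x^2.
G =
  [2, 0, 2/3]
  [0, 2/3, 0]
  [2/3, 0, 2/5],
b = (2, 12/5, 2/15).
Solving gives a_0 = 2, a_1 = 18/5, a_2 = -3, so
  g(x) = -3*x^2 + 18*x/5 + 2.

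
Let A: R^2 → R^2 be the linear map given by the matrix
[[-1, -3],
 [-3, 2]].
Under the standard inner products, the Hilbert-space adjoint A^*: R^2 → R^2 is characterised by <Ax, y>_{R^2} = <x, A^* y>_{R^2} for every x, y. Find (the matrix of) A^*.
A^* = A^T =
[[-1, -3],
 [-3, 2]]

For real matrices with standard dot products, the defining identity <Ax, y> = <x, A^* y> gives (Ax)^T y = x^T (A^*) y, i.e. x^T A^T y = x^T (A^*) y. Since this holds for all x, y, we must have A^* = A^T. Therefore
A^* =
[[-1, -3],
 [-3, 2]].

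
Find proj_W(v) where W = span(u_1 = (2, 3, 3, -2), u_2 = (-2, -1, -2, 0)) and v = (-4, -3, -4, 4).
proj_W(v) = (-198/65, -271/65, -284/65, 172/65)

Set up U = [u_1 | ... | u_2] ∈ R^(4×2). The projector onto W = col(U) is P = U (U^T U)^(-1) U^T.
Compute U^T U =
  [26, -13]
  [-13, 9],
and U^T v = (-37, 19).
Solve U^T U · c = U^T v for the coefficients: c = (-86/65, 1/5). The projection is proj_W(v) = U c.
Check: (v - proj_W(v)) · u_1 = 0  (should be 0).
Check: (v - proj_W(v)) · u_2 = 0  (should be 0).
Result: proj_W(v) = (-198/65, -271/65, -284/65, 172/65).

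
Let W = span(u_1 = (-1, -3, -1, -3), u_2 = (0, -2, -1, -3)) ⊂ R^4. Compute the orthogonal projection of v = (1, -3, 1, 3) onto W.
proj_W(v) = (-3/2, -1/2, 1/2, 3/2)

Set up U = [u_1 | ... | u_2] ∈ R^(4×2). The projector onto W = col(U) is P = U (U^T U)^(-1) U^T.
Compute U^T U =
  [20, 16]
  [16, 14],
and U^T v = (-2, -4).
Solve U^T U · c = U^T v for the coefficients: c = (3/2, -2). The projection is proj_W(v) = U c.
Check: (v - proj_W(v)) · u_1 = 0  (should be 0).
Check: (v - proj_W(v)) · u_2 = 0  (should be 0).
Result: proj_W(v) = (-3/2, -1/2, 1/2, 3/2).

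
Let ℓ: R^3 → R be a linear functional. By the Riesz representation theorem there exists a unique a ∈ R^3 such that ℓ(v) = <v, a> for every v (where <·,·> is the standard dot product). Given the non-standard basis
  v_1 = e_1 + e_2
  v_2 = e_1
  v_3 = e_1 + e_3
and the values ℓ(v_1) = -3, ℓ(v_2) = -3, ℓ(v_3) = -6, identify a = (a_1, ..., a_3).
a = (-3, 0, -3)

Write a = (a_1, ..., a_3) in the standard basis. For each basis vector v_i, ℓ(v_i) = <v_i, a> is a linear equation in the a_j's. Collect the n equations into a matrix system V a = ℓ, where row i of V is v_i (expressed in the standard basis). Since V is invertible (lower-triangular with 1s on the diagonal, up to permutation), solve by back-substitution:
  V =
[[1, 1, 0],
 [1, 0, 0],
 [1, 0, 1]]
  V a = (-3, -3, -6)
Solving gives a = (-3, 0, -3).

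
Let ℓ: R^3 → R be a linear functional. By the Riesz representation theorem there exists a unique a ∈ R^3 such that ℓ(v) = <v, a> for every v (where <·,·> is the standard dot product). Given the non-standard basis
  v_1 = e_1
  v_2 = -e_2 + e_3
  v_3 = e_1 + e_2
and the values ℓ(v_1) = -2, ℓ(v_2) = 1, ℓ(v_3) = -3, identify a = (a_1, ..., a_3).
a = (-2, -1, 0)

Write a = (a_1, ..., a_3) in the standard basis. For each basis vector v_i, ℓ(v_i) = <v_i, a> is a linear equation in the a_j's. Collect the n equations into a matrix system V a = ℓ, where row i of V is v_i (expressed in the standard basis). Since V is invertible (lower-triangular with 1s on the diagonal, up to permutation), solve by back-substitution:
  V =
[[1, 0, 0],
 [0, -1, 1],
 [1, 1, 0]]
  V a = (-2, 1, -3)
Solving gives a = (-2, -1, 0).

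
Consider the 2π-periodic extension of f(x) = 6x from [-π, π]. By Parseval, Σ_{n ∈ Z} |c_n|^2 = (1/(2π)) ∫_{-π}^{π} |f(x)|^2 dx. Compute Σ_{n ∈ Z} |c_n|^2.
Σ |c_n|^2 = 12π^2

Expand and integrate term by term over [-π, π]:
  ∫ (6x)^2 dx = 36·(2π^3/3); ∫ 2·6·(0)·x dx = 0 (odd integrand); ∫ 0^2 dx = 0·2π.
So (1/(2π)) ∫_{-π}^{π} (6x)^2 dx = 36π^2/3 + 0 = 12π^2.
Parseval ⇒ Σ |c_n|^2 = 12π^2.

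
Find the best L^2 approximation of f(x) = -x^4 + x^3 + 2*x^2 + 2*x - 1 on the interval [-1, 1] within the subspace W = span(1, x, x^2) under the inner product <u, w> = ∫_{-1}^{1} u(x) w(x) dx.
g(x) = 8*x^2/7 + 13*x/5 - 32/35

The best approximation g ∈ W is the orthogonal projection of f onto W. Writing g = a_0 + a_1 x + a_2 x^2, the coefficients solve the normal equations G · a = b where
  G_{ij} = <φ_i, φ_j> and b_i = <f, φ_i>, with φ_0 = 1, φ_1 = x, φ_2 = x^2.
G =
  [2, 0, 2/3]
  [0, 2/3, 0]
  [2/3, 0, 2/5],
b = (-16/15, 26/15, -16/105).
Solving gives a_0 = -32/35, a_1 = 13/5, a_2 = 8/7, so
  g(x) = 8*x^2/7 + 13*x/5 - 32/35.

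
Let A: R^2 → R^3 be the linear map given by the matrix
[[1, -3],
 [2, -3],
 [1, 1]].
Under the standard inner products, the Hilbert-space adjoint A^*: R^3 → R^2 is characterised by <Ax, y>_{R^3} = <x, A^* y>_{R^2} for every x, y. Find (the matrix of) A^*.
A^* = A^T =
[[1, 2, 1],
 [-3, -3, 1]]

For real matrices with standard dot products, the defining identity <Ax, y> = <x, A^* y> gives (Ax)^T y = x^T (A^*) y, i.e. x^T A^T y = x^T (A^*) y. Since this holds for all x, y, we must have A^* = A^T. Therefore
A^* =
[[1, 2, 1],
 [-3, -3, 1]].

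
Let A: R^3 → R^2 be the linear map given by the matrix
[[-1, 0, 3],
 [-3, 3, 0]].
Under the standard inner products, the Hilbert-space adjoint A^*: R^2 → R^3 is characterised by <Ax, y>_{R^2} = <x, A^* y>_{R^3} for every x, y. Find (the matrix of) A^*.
A^* = A^T =
[[-1, -3],
 [0, 3],
 [3, 0]]

For real matrices with standard dot products, the defining identity <Ax, y> = <x, A^* y> gives (Ax)^T y = x^T (A^*) y, i.e. x^T A^T y = x^T (A^*) y. Since this holds for all x, y, we must have A^* = A^T. Therefore
A^* =
[[-1, -3],
 [0, 3],
 [3, 0]].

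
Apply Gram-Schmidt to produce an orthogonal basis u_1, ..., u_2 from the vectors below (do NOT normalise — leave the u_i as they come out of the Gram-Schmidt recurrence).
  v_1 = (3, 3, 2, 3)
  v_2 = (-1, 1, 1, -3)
Orthogonal basis:
  u_1 = (3, 3, 2, 3)
  u_2 = (-10/31, 52/31, 45/31, -72/31)

Apply the Gram-Schmidt recurrence
  u_1 = v_1
  u_i = v_i − Σ_{j<i} ((v_i · u_j) / (u_j · u_j)) · u_j.

Step by step this gives:
  u_1 = (3, 3, 2, 3)
  u_2 = (-10/31, 52/31, 45/31, -72/31)

Orthogonality check:
  u_2 · u_1 = 0 (should be 0)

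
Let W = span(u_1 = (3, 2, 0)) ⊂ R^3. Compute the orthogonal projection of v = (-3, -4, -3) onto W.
proj_W(v) = (-51/13, -34/13, 0)

Set up U = [u_1 | ... | u_1] ∈ R^(3×1). The projector onto W = col(U) is P = U (U^T U)^(-1) U^T.
Compute U^T U =
  [13],
and U^T v = (-17).
Solve U^T U · c = U^T v for the coefficients: c = (-17/13). The projection is proj_W(v) = U c.
Check: (v - proj_W(v)) · u_1 = 0  (should be 0).
Result: proj_W(v) = (-51/13, -34/13, 0).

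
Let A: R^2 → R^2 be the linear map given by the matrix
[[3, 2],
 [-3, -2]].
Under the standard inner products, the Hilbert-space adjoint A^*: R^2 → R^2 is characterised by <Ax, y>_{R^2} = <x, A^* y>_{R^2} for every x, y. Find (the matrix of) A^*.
A^* = A^T =
[[3, -3],
 [2, -2]]

For real matrices with standard dot products, the defining identity <Ax, y> = <x, A^* y> gives (Ax)^T y = x^T (A^*) y, i.e. x^T A^T y = x^T (A^*) y. Since this holds for all x, y, we must have A^* = A^T. Therefore
A^* =
[[3, -3],
 [2, -2]].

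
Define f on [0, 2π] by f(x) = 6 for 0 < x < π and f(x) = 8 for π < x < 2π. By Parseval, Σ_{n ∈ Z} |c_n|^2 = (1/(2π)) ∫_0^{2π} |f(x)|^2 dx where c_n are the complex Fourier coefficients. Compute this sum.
Σ |c_n|^2 = 50

Parseval equates the L^2 energy of f (normalised by 1/(2π)) with the ℓ^2 sum of its Fourier coefficients: (1/(2π)) ∫_0^{2π} |f|^2 = Σ |c_n|^2.
Compute the left side: (1/(2π)) [∫_0^π 6^2 dx + ∫_π^{2π} 8^2 dx] = (1/(2π)) · (36π + 64π) = (36 + 64)/2 = 50.
So Σ_{n ∈ Z} |c_n|^2 = 50.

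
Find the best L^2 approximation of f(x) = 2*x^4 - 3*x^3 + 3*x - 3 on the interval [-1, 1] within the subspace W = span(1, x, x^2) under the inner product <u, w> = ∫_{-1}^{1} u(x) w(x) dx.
g(x) = 12*x^2/7 + 6*x/5 - 111/35

The best approximation g ∈ W is the orthogonal projection of f onto W. Writing g = a_0 + a_1 x + a_2 x^2, the coefficients solve the normal equations G · a = b where
  G_{ij} = <φ_i, φ_j> and b_i = <f, φ_i>, with φ_0 = 1, φ_1 = x, φ_2 = x^2.
G =
  [2, 0, 2/3]
  [0, 2/3, 0]
  [2/3, 0, 2/5],
b = (-26/5, 4/5, -10/7).
Solving gives a_0 = -111/35, a_1 = 6/5, a_2 = 12/7, so
  g(x) = 12*x^2/7 + 6*x/5 - 111/35.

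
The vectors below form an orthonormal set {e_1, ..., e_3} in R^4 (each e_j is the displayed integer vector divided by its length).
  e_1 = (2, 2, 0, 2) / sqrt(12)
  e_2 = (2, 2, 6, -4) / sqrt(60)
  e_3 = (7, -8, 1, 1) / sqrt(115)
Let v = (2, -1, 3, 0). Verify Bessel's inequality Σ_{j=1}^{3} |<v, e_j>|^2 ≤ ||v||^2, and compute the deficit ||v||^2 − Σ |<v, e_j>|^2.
Σ |<v, e_j>|^2 = 286/23; ||v||^2 = 14; deficit = 36/23

Write each e_j = u_j / sqrt(<u_j, u_j>) where u_j is the displayed integer vector. Then <v, e_j> = <v, u_j> / sqrt(<u_j, u_j>), so |<v, e_j>|^2 = <v, u_j>^2 / <u_j, u_j>.
Coefficients: <v, e_1> = 2/sqrt(12), <v, e_2> = 20/sqrt(60), <v, e_3> = 25/sqrt(115).
Square and sum: Σ |<v, e_j>|^2 = 286/23.
Compute ||v||^2 = v·v = 14.
Deficit = 14 − 286/23 = 36/23 ≥ 0, confirming Bessel's inequality. (The deficit equals ||v − Σ <v,e_j> e_j||^2, the squared distance from v to span{e_j}.)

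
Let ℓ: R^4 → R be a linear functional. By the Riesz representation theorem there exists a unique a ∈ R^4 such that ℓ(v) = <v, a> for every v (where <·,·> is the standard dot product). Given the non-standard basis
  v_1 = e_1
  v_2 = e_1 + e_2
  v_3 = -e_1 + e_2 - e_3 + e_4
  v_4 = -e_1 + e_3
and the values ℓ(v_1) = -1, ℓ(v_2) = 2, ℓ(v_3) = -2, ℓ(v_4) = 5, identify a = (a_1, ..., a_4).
a = (-1, 3, 4, -2)

Write a = (a_1, ..., a_4) in the standard basis. For each basis vector v_i, ℓ(v_i) = <v_i, a> is a linear equation in the a_j's. Collect the n equations into a matrix system V a = ℓ, where row i of V is v_i (expressed in the standard basis). Since V is invertible (lower-triangular with 1s on the diagonal, up to permutation), solve by back-substitution:
  V =
[[1, 0, 0, 0],
 [1, 1, 0, 0],
 [-1, 1, -1, 1],
 [-1, 0, 1, 0]]
  V a = (-1, 2, -2, 5)
Solving gives a = (-1, 3, 4, -2).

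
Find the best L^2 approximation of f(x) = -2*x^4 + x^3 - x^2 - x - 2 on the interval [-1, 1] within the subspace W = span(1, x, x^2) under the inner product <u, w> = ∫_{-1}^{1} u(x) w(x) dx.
g(x) = -19*x^2/7 - 2*x/5 - 64/35

The best approximation g ∈ W is the orthogonal projection of f onto W. Writing g = a_0 + a_1 x + a_2 x^2, the coefficients solve the normal equations G · a = b where
  G_{ij} = <φ_i, φ_j> and b_i = <f, φ_i>, with φ_0 = 1, φ_1 = x, φ_2 = x^2.
G =
  [2, 0, 2/3]
  [0, 2/3, 0]
  [2/3, 0, 2/5],
b = (-82/15, -4/15, -242/105).
Solving gives a_0 = -64/35, a_1 = -2/5, a_2 = -19/7, so
  g(x) = -19*x^2/7 - 2*x/5 - 64/35.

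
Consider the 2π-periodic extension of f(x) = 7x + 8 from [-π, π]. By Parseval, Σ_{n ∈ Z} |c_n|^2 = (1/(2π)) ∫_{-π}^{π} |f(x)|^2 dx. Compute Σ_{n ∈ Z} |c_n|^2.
Σ |c_n|^2 = 49π^2/3 + 64

Expand and integrate term by term over [-π, π]:
  ∫ (7x)^2 dx = 49·(2π^3/3); ∫ 2·7·(8)·x dx = 0 (odd integrand); ∫ 8^2 dx = 64·2π.
So (1/(2π)) ∫_{-π}^{π} (7x + 8)^2 dx = 49π^2/3 + 64 = 49π^2/3 + 64.
Parseval ⇒ Σ |c_n|^2 = 49π^2/3 + 64.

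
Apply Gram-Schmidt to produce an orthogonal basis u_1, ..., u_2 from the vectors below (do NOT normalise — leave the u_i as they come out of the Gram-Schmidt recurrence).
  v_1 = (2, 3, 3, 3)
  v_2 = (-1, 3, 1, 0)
Orthogonal basis:
  u_1 = (2, 3, 3, 3)
  u_2 = (-51/31, 63/31, 1/31, -30/31)

Apply the Gram-Schmidt recurrence
  u_1 = v_1
  u_i = v_i − Σ_{j<i} ((v_i · u_j) / (u_j · u_j)) · u_j.

Step by step this gives:
  u_1 = (2, 3, 3, 3)
  u_2 = (-51/31, 63/31, 1/31, -30/31)

Orthogonality check:
  u_2 · u_1 = 0 (should be 0)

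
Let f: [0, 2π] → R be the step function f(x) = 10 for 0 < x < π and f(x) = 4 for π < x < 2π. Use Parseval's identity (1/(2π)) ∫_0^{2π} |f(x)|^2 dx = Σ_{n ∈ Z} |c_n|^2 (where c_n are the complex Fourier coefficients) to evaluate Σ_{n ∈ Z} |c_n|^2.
Σ |c_n|^2 = 58

Parseval equates the L^2 energy of f (normalised by 1/(2π)) with the ℓ^2 sum of its Fourier coefficients: (1/(2π)) ∫_0^{2π} |f|^2 = Σ |c_n|^2.
Compute the left side: (1/(2π)) [∫_0^π 10^2 dx + ∫_π^{2π} 4^2 dx] = (1/(2π)) · (100π + 16π) = (100 + 16)/2 = 58.
So Σ_{n ∈ Z} |c_n|^2 = 58.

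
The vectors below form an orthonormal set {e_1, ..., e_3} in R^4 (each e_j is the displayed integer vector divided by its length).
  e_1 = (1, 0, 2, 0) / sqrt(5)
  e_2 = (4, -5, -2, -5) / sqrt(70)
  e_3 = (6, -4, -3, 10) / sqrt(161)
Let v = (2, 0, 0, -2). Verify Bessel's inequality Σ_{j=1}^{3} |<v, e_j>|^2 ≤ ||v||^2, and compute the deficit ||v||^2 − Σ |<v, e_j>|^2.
Σ |<v, e_j>|^2 = 134/23; ||v||^2 = 8; deficit = 50/23

Write each e_j = u_j / sqrt(<u_j, u_j>) where u_j is the displayed integer vector. Then <v, e_j> = <v, u_j> / sqrt(<u_j, u_j>), so |<v, e_j>|^2 = <v, u_j>^2 / <u_j, u_j>.
Coefficients: <v, e_1> = 2/sqrt(5), <v, e_2> = 18/sqrt(70), <v, e_3> = -8/sqrt(161).
Square and sum: Σ |<v, e_j>|^2 = 134/23.
Compute ||v||^2 = v·v = 8.
Deficit = 8 − 134/23 = 50/23 ≥ 0, confirming Bessel's inequality. (The deficit equals ||v − Σ <v,e_j> e_j||^2, the squared distance from v to span{e_j}.)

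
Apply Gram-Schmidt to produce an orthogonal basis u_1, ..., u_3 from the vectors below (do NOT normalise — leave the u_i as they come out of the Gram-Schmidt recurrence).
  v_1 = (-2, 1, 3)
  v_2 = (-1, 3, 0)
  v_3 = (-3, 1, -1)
Orthogonal basis:
  u_1 = (-2, 1, 3)
  u_2 = (-2/7, 37/14, -15/14)
  u_3 = (-261/115, -87/115, -29/23)

Apply the Gram-Schmidt recurrence
  u_1 = v_1
  u_i = v_i − Σ_{j<i} ((v_i · u_j) / (u_j · u_j)) · u_j.

Step by step this gives:
  u_1 = (-2, 1, 3)
  u_2 = (-2/7, 37/14, -15/14)
  u_3 = (-261/115, -87/115, -29/23)

Orthogonality check:
  u_2 · u_1 = 0 (should be 0)
  u_3 · u_1 = 0 (should be 0)
  u_3 · u_2 = 0 (should be 0)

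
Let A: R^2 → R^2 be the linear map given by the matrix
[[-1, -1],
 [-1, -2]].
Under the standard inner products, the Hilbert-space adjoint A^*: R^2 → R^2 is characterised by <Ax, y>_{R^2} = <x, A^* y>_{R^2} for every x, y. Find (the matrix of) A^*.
A^* = A^T =
[[-1, -1],
 [-1, -2]]

For real matrices with standard dot products, the defining identity <Ax, y> = <x, A^* y> gives (Ax)^T y = x^T (A^*) y, i.e. x^T A^T y = x^T (A^*) y. Since this holds for all x, y, we must have A^* = A^T. Therefore
A^* =
[[-1, -1],
 [-1, -2]].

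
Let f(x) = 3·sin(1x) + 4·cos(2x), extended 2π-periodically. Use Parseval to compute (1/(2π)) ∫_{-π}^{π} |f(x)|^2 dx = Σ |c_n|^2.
Σ |c_n|^2 = 25/2

Expand |f|^2 and use orthogonality of {sin(nx), cos(mx)} on [-π, π]:
  ∫_{-π}^{π} sin(nx)^2 dx = π, ∫ cos(mx)^2 dx = π, and cross terms integrate to 0.
So ∫_{-π}^{π} f(x)^2 dx = 3^2 · π + 4^2 · π = (9 + 16)π.
Divide by 2π: (9 + 16)/2 = 25/2.
By Parseval, this equals Σ |c_n|^2.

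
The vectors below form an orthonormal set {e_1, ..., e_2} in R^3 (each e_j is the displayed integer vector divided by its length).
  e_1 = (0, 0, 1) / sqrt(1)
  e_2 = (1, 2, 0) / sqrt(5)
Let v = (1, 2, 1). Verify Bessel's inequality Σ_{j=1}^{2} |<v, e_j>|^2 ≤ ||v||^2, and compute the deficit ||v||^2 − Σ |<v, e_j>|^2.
Σ |<v, e_j>|^2 = 6; ||v||^2 = 6; deficit = 0

Write each e_j = u_j / sqrt(<u_j, u_j>) where u_j is the displayed integer vector. Then <v, e_j> = <v, u_j> / sqrt(<u_j, u_j>), so |<v, e_j>|^2 = <v, u_j>^2 / <u_j, u_j>.
Coefficients: <v, e_1> = 1/sqrt(1), <v, e_2> = 5/sqrt(5).
Square and sum: Σ |<v, e_j>|^2 = 6.
Compute ||v||^2 = v·v = 6.
Deficit = 6 − 6 = 0 ≥ 0, confirming Bessel's inequality. (The deficit equals ||v − Σ <v,e_j> e_j||^2, the squared distance from v to span{e_j}.)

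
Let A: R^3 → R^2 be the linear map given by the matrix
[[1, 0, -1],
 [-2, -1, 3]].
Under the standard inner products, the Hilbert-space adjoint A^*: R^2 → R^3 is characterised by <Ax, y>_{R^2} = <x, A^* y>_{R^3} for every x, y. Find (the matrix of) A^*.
A^* = A^T =
[[1, -2],
 [0, -1],
 [-1, 3]]

For real matrices with standard dot products, the defining identity <Ax, y> = <x, A^* y> gives (Ax)^T y = x^T (A^*) y, i.e. x^T A^T y = x^T (A^*) y. Since this holds for all x, y, we must have A^* = A^T. Therefore
A^* =
[[1, -2],
 [0, -1],
 [-1, 3]].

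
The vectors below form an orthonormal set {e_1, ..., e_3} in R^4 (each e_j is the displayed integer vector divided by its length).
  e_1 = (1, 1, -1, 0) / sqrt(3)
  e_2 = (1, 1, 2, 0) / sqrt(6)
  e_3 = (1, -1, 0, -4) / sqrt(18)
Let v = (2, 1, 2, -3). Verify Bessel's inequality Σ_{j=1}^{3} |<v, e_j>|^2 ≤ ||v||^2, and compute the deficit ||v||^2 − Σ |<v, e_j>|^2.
Σ |<v, e_j>|^2 = 161/9; ||v||^2 = 18; deficit = 1/9

Write each e_j = u_j / sqrt(<u_j, u_j>) where u_j is the displayed integer vector. Then <v, e_j> = <v, u_j> / sqrt(<u_j, u_j>), so |<v, e_j>|^2 = <v, u_j>^2 / <u_j, u_j>.
Coefficients: <v, e_1> = 1/sqrt(3), <v, e_2> = 7/sqrt(6), <v, e_3> = 13/sqrt(18).
Square and sum: Σ |<v, e_j>|^2 = 161/9.
Compute ||v||^2 = v·v = 18.
Deficit = 18 − 161/9 = 1/9 ≥ 0, confirming Bessel's inequality. (The deficit equals ||v − Σ <v,e_j> e_j||^2, the squared distance from v to span{e_j}.)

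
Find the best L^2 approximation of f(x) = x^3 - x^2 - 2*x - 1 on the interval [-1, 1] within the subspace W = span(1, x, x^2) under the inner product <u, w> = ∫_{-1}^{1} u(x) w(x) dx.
g(x) = -x^2 - 7*x/5 - 1

The best approximation g ∈ W is the orthogonal projection of f onto W. Writing g = a_0 + a_1 x + a_2 x^2, the coefficients solve the normal equations G · a = b where
  G_{ij} = <φ_i, φ_j> and b_i = <f, φ_i>, with φ_0 = 1, φ_1 = x, φ_2 = x^2.
G =
  [2, 0, 2/3]
  [0, 2/3, 0]
  [2/3, 0, 2/5],
b = (-8/3, -14/15, -16/15).
Solving gives a_0 = -1, a_1 = -7/5, a_2 = -1, so
  g(x) = -x^2 - 7*x/5 - 1.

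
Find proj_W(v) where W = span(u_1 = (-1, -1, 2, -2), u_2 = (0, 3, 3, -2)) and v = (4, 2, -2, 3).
proj_W(v) = (310/171, 466/171, -464/171, 172/57)

Set up U = [u_1 | ... | u_2] ∈ R^(4×2). The projector onto W = col(U) is P = U (U^T U)^(-1) U^T.
Compute U^T U =
  [10, 7]
  [7, 22],
and U^T v = (-16, -6).
Solve U^T U · c = U^T v for the coefficients: c = (-310/171, 52/171). The projection is proj_W(v) = U c.
Check: (v - proj_W(v)) · u_1 = 0  (should be 0).
Check: (v - proj_W(v)) · u_2 = 0  (should be 0).
Result: proj_W(v) = (310/171, 466/171, -464/171, 172/57).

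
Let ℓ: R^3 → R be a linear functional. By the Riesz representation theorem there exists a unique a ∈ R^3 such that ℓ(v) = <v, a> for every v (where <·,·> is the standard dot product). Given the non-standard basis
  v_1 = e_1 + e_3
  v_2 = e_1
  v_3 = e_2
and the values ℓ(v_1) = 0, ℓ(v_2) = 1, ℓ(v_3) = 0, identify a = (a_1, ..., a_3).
a = (1, 0, -1)

Write a = (a_1, ..., a_3) in the standard basis. For each basis vector v_i, ℓ(v_i) = <v_i, a> is a linear equation in the a_j's. Collect the n equations into a matrix system V a = ℓ, where row i of V is v_i (expressed in the standard basis). Since V is invertible (lower-triangular with 1s on the diagonal, up to permutation), solve by back-substitution:
  V =
[[1, 0, 1],
 [1, 0, 0],
 [0, 1, 0]]
  V a = (0, 1, 0)
Solving gives a = (1, 0, -1).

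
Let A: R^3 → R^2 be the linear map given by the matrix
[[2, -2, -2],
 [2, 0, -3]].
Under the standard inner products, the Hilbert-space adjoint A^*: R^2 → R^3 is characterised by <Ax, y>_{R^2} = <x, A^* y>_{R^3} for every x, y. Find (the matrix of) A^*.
A^* = A^T =
[[2, 2],
 [-2, 0],
 [-2, -3]]

For real matrices with standard dot products, the defining identity <Ax, y> = <x, A^* y> gives (Ax)^T y = x^T (A^*) y, i.e. x^T A^T y = x^T (A^*) y. Since this holds for all x, y, we must have A^* = A^T. Therefore
A^* =
[[2, 2],
 [-2, 0],
 [-2, -3]].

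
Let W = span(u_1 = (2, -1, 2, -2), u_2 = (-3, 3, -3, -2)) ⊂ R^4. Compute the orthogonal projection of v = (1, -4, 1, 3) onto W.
proj_W(v) = (233/141, -334/141, 233/141, 164/47)

Set up U = [u_1 | ... | u_2] ∈ R^(4×2). The projector onto W = col(U) is P = U (U^T U)^(-1) U^T.
Compute U^T U =
  [13, -11]
  [-11, 31],
and U^T v = (2, -24).
Solve U^T U · c = U^T v for the coefficients: c = (-101/141, -145/141). The projection is proj_W(v) = U c.
Check: (v - proj_W(v)) · u_1 = 0  (should be 0).
Check: (v - proj_W(v)) · u_2 = 0  (should be 0).
Result: proj_W(v) = (233/141, -334/141, 233/141, 164/47).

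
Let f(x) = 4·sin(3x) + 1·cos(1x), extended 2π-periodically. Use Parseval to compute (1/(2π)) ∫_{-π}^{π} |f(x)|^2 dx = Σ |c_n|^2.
Σ |c_n|^2 = 17/2

Expand |f|^2 and use orthogonality of {sin(nx), cos(mx)} on [-π, π]:
  ∫_{-π}^{π} sin(nx)^2 dx = π, ∫ cos(mx)^2 dx = π, and cross terms integrate to 0.
So ∫_{-π}^{π} f(x)^2 dx = 4^2 · π + 1^2 · π = (16 + 1)π.
Divide by 2π: (16 + 1)/2 = 17/2.
By Parseval, this equals Σ |c_n|^2.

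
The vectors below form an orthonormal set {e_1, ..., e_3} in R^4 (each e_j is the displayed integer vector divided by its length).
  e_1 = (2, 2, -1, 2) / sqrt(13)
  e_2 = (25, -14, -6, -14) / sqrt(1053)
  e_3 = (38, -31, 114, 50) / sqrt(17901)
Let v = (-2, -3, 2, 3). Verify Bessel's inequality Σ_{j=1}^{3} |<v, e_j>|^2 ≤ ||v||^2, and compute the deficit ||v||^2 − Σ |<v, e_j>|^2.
Σ |<v, e_j>|^2 = 3345/221; ||v||^2 = 26; deficit = 2401/221

Write each e_j = u_j / sqrt(<u_j, u_j>) where u_j is the displayed integer vector. Then <v, e_j> = <v, u_j> / sqrt(<u_j, u_j>), so |<v, e_j>|^2 = <v, u_j>^2 / <u_j, u_j>.
Coefficients: <v, e_1> = -6/sqrt(13), <v, e_2> = -62/sqrt(1053), <v, e_3> = 395/sqrt(17901).
Square and sum: Σ |<v, e_j>|^2 = 3345/221.
Compute ||v||^2 = v·v = 26.
Deficit = 26 − 3345/221 = 2401/221 ≥ 0, confirming Bessel's inequality. (The deficit equals ||v − Σ <v,e_j> e_j||^2, the squared distance from v to span{e_j}.)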